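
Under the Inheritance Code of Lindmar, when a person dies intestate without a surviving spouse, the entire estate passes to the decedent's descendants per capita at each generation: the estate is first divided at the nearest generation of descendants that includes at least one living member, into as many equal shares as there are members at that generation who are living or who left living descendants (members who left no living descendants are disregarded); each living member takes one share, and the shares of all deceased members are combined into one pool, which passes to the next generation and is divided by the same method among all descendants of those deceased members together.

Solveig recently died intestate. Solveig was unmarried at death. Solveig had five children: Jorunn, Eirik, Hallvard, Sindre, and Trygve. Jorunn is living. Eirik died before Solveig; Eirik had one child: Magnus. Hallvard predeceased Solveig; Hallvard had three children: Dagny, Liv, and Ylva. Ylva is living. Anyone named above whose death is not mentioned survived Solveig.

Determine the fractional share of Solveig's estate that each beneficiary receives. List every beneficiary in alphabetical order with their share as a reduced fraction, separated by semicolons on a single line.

Dagny 1/10; Jorunn 1/5; Liv 1/10; Magnus 1/10; Sindre 1/5; Trygve 1/5; Ylva 1/10

There is no surviving spouse, so the entire estate passes to Solveig's descendants per capita at each generation.
At generation 1 (Jorunn, Eirik, Hallvard, Sindre, Trygve) there are 5 shares of (1)/5 = 1/5 each.
Living: Jorunn, Sindre, and Trygve — each takes 1/5.
Deceased: Eirik and Hallvard. Their combined 2/5 is pooled and carried to generation 2.
At generation 2 (Magnus, Dagny, Liv, Ylva) there are 4 shares of (2/5)/4 = 1/10 each.
Living: Magnus, Dagny, Liv, and Ylva — each takes 1/10.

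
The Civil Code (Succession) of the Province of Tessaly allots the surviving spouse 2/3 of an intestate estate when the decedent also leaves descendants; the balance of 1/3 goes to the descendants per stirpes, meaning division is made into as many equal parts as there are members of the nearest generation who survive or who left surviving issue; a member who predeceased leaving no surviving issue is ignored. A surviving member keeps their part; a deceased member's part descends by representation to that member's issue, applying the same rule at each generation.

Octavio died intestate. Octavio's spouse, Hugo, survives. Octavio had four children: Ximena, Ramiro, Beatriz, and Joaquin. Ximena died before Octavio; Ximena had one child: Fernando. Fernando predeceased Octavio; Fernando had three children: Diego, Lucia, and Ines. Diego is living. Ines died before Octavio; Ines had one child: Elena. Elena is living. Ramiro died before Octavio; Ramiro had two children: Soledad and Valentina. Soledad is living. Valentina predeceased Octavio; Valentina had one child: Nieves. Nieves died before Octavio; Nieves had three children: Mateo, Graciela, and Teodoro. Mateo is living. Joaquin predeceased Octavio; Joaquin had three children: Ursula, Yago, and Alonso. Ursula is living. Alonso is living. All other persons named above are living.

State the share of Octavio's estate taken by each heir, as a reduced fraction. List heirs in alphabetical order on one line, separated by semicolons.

Alonso 1/36; Beatriz 1/12; Diego 1/36; Elena 1/36; Graciela 1/72; Hugo 2/3; Lucia 1/36; Mateo 1/72; Soledad 1/24; Teodoro 1/72; Ursula 1/36; Yago 1/36

Hugo, as surviving spouse, takes 2/3.
The remaining 1/3 passes to Octavio's descendants per stirpes.
The 1/3 is divided into 4 equal shares of 1/12 among Ximena, Ramiro, Beatriz, Joaquin.
Ximena predeceased; the 1/12 allotted to Ximena's branch passes to Ximena's issue by representation.
Fernando's line is the sole branch at this level, so the full 1/12 passes to Fernando's issue by representation.
The 1/12 is divided into 3 equal shares of 1/36 among Diego, Lucia, Ines.
Diego is living and takes 1/36.
Lucia is living and takes 1/36.
Ines predeceased; the 1/36 allotted to Ines's branch passes to Ines's issue by representation.
Elena is the sole taker at this level and receives the full 1/36.
Ramiro predeceased; the 1/12 allotted to Ramiro's branch passes to Ramiro's issue by representation.
The 1/12 is divided into 2 equal shares of 1/24 among Soledad, Valentina.
Soledad is living and takes 1/24.
Valentina predeceased; the 1/24 allotted to Valentina's branch passes to Valentina's issue by representation.
Nieves's line is the sole branch at this level, so the full 1/24 passes to Nieves's issue by representation.
The 1/24 is divided into 3 equal shares of 1/72 among Mateo, Graciela, Teodoro.
Mateo is living and takes 1/72.
Graciela is living and takes 1/72.
Teodoro is living and takes 1/72.
Beatriz is living and takes 1/12.
Joaquin predeceased; the 1/12 allotted to Joaquin's branch passes to Joaquin's issue by representation.
The 1/12 is divided into 3 equal shares of 1/36 among Ursula, Yago, Alonso.
Ursula is living and takes 1/36.
Yago is living and takes 1/36.
Alonso is living and takes 1/36.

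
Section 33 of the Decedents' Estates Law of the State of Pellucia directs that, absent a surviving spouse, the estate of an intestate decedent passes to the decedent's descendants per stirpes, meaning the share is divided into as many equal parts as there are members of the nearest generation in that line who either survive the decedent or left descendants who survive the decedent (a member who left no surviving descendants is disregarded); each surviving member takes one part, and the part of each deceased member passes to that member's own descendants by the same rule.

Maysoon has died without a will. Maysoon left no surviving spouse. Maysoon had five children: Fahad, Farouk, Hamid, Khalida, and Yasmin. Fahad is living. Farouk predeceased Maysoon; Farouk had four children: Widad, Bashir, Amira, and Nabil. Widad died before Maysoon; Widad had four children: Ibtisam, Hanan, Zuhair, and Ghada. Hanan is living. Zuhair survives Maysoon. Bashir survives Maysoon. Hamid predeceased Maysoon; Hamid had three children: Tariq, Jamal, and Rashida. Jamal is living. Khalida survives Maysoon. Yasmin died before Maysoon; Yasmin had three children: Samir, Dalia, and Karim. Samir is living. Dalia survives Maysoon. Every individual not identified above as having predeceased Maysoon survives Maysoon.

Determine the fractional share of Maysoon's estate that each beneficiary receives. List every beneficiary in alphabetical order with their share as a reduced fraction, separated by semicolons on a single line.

There is no surviving spouse, so the entire estate passes to Maysoon's descendants per stirpes.
The estate is divided into 5 equal shares of 1/5 among Fahad, Farouk, Hamid, Khalida, Yasmin.
Fahad is living and takes 1/5.
Farouk predeceased; the 1/5 allotted to Farouk's branch passes to Farouk's issue by representation.
The 1/5 is divided into 4 equal shares of 1/20 among Widad, Bashir, Amira, Nabil.
Widad predeceased; the 1/20 allotted to Widad's branch passes to Widad's issue by representation.
The 1/20 is divided into 4 equal shares of 1/80 among Ibtisam, Hanan, Zuhair, Ghada.
Ibtisam is living and takes 1/80.
Hanan is living and takes 1/80.
Zuhair is living and takes 1/80.
Ghada is living and takes 1/80.
Bashir is living and takes 1/20.
Amira is living and takes 1/20.
Nabil is living and takes 1/20.
Hamid predeceased; the 1/5 allotted to Hamid's branch passes to Hamid's issue by representation.
The 1/5 is divided into 3 equal shares of 1/15 among Tariq, Jamal, Rashida.
Tariq is living and takes 1/15.
Jamal is living and takes 1/15.
Rashida is living and takes 1/15.
Khalida is living and takes 1/5.
Yasmin predeceased; the 1/5 allotted to Yasmin's branch passes to Yasmin's issue by representation.
The 1/5 is divided into 3 equal shares of 1/15 among Samir, Dalia, Karim.
Samir is living and takes 1/15.
Dalia is living and takes 1/15.
Karim is living and takes 1/15.

Amira 1/20; Bashir 1/20; Dalia 1/15; Fahad 1/5; Ghada 1/80; Hanan 1/80; Ibtisam 1/80; Jamal 1/15; Karim 1/15; Khalida 1/5; Nabil 1/20; Rashida 1/15; Samir 1/15; Tariq 1/15; Zuhair 1/80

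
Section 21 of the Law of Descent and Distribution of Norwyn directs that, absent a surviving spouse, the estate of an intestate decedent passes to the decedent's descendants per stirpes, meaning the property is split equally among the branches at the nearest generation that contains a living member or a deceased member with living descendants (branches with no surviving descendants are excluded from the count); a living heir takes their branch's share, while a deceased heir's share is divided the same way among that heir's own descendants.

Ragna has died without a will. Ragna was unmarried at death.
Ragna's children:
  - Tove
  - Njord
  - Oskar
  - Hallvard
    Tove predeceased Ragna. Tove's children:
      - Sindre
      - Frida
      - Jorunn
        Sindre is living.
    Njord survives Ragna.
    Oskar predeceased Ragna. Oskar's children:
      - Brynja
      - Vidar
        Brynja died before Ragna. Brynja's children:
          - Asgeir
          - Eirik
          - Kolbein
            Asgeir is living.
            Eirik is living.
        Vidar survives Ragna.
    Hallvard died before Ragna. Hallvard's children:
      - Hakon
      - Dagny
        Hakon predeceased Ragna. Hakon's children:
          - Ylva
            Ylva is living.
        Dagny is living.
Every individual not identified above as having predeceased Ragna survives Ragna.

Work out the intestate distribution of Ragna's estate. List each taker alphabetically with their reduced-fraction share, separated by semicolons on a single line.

Asgeir 1/24; Dagny 1/8; Eirik 1/24; Frida 1/12; Jorunn 1/12; Kolbein 1/24; Njord 1/4; Sindre 1/12; Vidar 1/8; Ylva 1/8

There is no surviving spouse, so the entire estate passes to Ragna's descendants per stirpes.
The estate is divided into 4 equal shares of 1/4 among Tove, Njord, Oskar, Hallvard.
Tove predeceased; the 1/4 allotted to Tove's branch passes to Tove's issue by representation.
The 1/4 is divided into 3 equal shares of 1/12 among Sindre, Frida, Jorunn.
Sindre is living and takes 1/12.
Frida is living and takes 1/12.
Jorunn is living and takes 1/12.
Njord is living and takes 1/4.
Oskar predeceased; the 1/4 allotted to Oskar's branch passes to Oskar's issue by representation.
The 1/4 is divided into 2 equal shares of 1/8 among Brynja, Vidar.
Brynja predeceased; the 1/8 allotted to Brynja's branch passes to Brynja's issue by representation.
The 1/8 is divided into 3 equal shares of 1/24 among Asgeir, Eirik, Kolbein.
Asgeir is living and takes 1/24.
Eirik is living and takes 1/24.
Kolbein is living and takes 1/24.
Vidar is living and takes 1/8.
Hallvard predeceased; the 1/4 allotted to Hallvard's branch passes to Hallvard's issue by representation.
The 1/4 is divided into 2 equal shares of 1/8 among Hakon, Dagny.
Hakon predeceased; the 1/8 allotted to Hakon's branch passes to Hakon's issue by representation.
Ylva is the sole taker at this level and receives the full 1/8.
Dagny is living and takes 1/8.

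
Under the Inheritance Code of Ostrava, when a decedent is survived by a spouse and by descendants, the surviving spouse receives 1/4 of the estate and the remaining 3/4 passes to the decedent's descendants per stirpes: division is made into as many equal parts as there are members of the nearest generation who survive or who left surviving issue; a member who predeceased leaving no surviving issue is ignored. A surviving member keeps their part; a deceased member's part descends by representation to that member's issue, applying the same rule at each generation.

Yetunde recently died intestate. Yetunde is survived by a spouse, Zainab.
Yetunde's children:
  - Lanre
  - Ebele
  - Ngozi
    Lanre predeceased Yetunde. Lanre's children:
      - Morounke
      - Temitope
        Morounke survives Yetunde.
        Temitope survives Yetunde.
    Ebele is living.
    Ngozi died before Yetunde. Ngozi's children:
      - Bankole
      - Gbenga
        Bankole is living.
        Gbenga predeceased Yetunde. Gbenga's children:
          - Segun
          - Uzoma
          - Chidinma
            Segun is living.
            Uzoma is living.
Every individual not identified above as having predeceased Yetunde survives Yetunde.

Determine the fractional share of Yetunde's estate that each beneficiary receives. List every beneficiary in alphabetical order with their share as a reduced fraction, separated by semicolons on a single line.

Bankole 1/8; Chidinma 1/24; Ebele 1/4; Morounke 1/8; Segun 1/24; Temitope 1/8; Uzoma 1/24; Zainab 1/4

Zainab, as surviving spouse, takes 1/4.
The remaining 3/4 passes to Yetunde's descendants per stirpes.
The 3/4 is divided into 3 equal shares of 1/4 among Lanre, Ebele, Ngozi.
Lanre predeceased; the 1/4 allotted to Lanre's branch passes to Lanre's issue by representation.
The 1/4 is divided into 2 equal shares of 1/8 among Morounke, Temitope.
Morounke is living and takes 1/8.
Temitope is living and takes 1/8.
Ebele is living and takes 1/4.
Ngozi predeceased; the 1/4 allotted to Ngozi's branch passes to Ngozi's issue by representation.
The 1/4 is divided into 2 equal shares of 1/8 among Bankole, Gbenga.
Bankole is living and takes 1/8.
Gbenga predeceased; the 1/8 allotted to Gbenga's branch passes to Gbenga's issue by representation.
The 1/8 is divided into 3 equal shares of 1/24 among Segun, Uzoma, Chidinma.
Segun is living and takes 1/24.
Uzoma is living and takes 1/24.
Chidinma is living and takes 1/24.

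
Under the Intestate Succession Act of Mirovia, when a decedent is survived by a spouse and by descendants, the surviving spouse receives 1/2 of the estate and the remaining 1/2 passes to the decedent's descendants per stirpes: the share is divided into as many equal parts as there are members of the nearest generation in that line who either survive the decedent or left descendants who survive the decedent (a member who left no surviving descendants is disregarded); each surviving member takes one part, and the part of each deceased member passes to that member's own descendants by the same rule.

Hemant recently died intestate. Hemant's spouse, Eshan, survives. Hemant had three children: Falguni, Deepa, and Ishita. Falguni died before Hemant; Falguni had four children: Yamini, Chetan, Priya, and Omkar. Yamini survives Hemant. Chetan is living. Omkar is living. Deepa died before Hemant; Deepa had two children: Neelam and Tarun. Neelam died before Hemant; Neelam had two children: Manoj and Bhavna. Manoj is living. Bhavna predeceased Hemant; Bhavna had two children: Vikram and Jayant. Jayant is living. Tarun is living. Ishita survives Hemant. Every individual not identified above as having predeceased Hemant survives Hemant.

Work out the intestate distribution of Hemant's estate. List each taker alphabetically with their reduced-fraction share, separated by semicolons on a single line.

Eshan, as surviving spouse, takes 1/2.
The remaining 1/2 passes to Hemant's descendants per stirpes.
The 1/2 is divided into 3 equal shares of 1/6 among Falguni, Deepa, Ishita.
Falguni predeceased; the 1/6 allotted to Falguni's branch passes to Falguni's issue by representation.
The 1/6 is divided into 4 equal shares of 1/24 among Yamini, Chetan, Priya, Omkar.
Yamini is living and takes 1/24.
Chetan is living and takes 1/24.
Priya is living and takes 1/24.
Omkar is living and takes 1/24.
Deepa predeceased; the 1/6 allotted to Deepa's branch passes to Deepa's issue by representation.
The 1/6 is divided into 2 equal shares of 1/12 among Neelam, Tarun.
Neelam predeceased; the 1/12 allotted to Neelam's branch passes to Neelam's issue by representation.
The 1/12 is divided into 2 equal shares of 1/24 among Manoj, Bhavna.
Manoj is living and takes 1/24.
Bhavna predeceased; the 1/24 allotted to Bhavna's branch passes to Bhavna's issue by representation.
The 1/24 is divided into 2 equal shares of 1/48 among Vikram, Jayant.
Vikram is living and takes 1/48.
Jayant is living and takes 1/48.
Tarun is living and takes 1/12.
Ishita is living and takes 1/6.

Chetan 1/24; Eshan 1/2; Ishita 1/6; Jayant 1/48; Manoj 1/24; Omkar 1/24; Priya 1/24; Tarun 1/12; Vikram 1/48; Yamini 1/24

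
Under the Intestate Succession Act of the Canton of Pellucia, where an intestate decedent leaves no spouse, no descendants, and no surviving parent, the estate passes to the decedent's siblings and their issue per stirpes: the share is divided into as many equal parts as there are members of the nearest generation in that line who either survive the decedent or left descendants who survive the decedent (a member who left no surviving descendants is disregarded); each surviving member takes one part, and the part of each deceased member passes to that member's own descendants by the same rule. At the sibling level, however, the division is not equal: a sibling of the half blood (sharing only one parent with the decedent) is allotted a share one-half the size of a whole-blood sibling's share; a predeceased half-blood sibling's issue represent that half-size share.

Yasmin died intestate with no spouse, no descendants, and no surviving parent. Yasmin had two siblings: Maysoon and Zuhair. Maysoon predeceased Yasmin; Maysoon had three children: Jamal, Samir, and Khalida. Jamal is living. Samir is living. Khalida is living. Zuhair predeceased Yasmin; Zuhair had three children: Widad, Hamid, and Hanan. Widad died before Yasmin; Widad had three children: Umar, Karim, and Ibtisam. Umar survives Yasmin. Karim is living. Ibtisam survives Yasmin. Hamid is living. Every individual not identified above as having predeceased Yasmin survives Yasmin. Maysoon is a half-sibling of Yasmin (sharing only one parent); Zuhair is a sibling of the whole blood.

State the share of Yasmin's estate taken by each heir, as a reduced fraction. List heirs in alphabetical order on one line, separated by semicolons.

No spouse, descendants, or parent survives, so the estate passes to Yasmin's siblings per stirpes.
Half-blood siblings count for one-half the weight of whole-blood siblings at the initial division.
Dividing 1 in proportion to weights (total weight 3/2): Maysoon (weight 1/2) → 1/3; Zuhair (weight 1) → 2/3.
Maysoon predeceased; the 1/3 allotted to Maysoon's branch passes to Maysoon's issue by representation.
The 1/3 is divided into 3 equal shares of 1/9 among Jamal, Samir, Khalida.
Jamal is living and takes 1/9.
Samir is living and takes 1/9.
Khalida is living and takes 1/9.
Zuhair predeceased; the 2/3 allotted to Zuhair's branch passes to Zuhair's issue by representation.
The 2/3 is divided into 3 equal shares of 2/9 among Widad, Hamid, Hanan.
Widad predeceased; the 2/9 allotted to Widad's branch passes to Widad's issue by representation.
The 2/9 is divided into 3 equal shares of 2/27 among Umar, Karim, Ibtisam.
Umar is living and takes 2/27.
Karim is living and takes 2/27.
Ibtisam is living and takes 2/27.
Hamid is living and takes 2/9.
Hanan is living and takes 2/9.

Hamid 2/9; Hanan 2/9; Ibtisam 2/27; Jamal 1/9; Karim 2/27; Khalida 1/9; Samir 1/9; Umar 2/27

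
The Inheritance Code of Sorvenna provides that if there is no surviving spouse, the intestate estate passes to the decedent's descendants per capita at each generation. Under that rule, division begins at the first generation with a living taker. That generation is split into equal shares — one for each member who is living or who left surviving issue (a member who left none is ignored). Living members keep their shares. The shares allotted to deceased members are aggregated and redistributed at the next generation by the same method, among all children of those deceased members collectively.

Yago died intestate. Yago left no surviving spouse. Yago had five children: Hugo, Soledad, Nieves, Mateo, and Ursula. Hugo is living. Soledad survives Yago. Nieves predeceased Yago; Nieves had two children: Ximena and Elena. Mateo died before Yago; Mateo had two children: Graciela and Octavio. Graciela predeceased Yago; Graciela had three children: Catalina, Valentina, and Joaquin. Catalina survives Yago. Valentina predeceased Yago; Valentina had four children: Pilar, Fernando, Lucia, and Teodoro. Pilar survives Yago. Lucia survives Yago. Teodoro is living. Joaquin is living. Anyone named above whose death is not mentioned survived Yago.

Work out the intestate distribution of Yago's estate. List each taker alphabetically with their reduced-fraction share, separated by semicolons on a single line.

There is no surviving spouse, so the entire estate passes to Yago's descendants per capita at each generation.
At generation 1 (Hugo, Soledad, Nieves, Mateo, Ursula) there are 5 shares of (1)/5 = 1/5 each.
Living: Hugo, Soledad, and Ursula — each takes 1/5.
Deceased: Nieves and Mateo. Their combined 2/5 is pooled and carried to generation 2.
At generation 2 (Ximena, Elena, Graciela, Octavio) there are 4 shares of (2/5)/4 = 1/10 each.
Living: Ximena, Elena, and Octavio — each takes 1/10.
Deceased: Graciela. That 1/10 share is carried to generation 3.
At generation 3 (Catalina, Valentina, Joaquin) there are 3 shares of (1/10)/3 = 1/30 each.
Living: Catalina and Joaquin — each takes 1/30.
Deceased: Valentina. That 1/30 share is carried to generation 4.
At generation 4 (Pilar, Fernando, Lucia, Teodoro) there are 4 shares of (1/30)/4 = 1/120 each.
Living: Pilar, Fernando, Lucia, and Teodoro — each takes 1/120.

Catalina 1/30; Elena 1/10; Fernando 1/120; Hugo 1/5; Joaquin 1/30; Lucia 1/120; Octavio 1/10; Pilar 1/120; Soledad 1/5; Teodoro 1/120; Ursula 1/5; Ximena 1/10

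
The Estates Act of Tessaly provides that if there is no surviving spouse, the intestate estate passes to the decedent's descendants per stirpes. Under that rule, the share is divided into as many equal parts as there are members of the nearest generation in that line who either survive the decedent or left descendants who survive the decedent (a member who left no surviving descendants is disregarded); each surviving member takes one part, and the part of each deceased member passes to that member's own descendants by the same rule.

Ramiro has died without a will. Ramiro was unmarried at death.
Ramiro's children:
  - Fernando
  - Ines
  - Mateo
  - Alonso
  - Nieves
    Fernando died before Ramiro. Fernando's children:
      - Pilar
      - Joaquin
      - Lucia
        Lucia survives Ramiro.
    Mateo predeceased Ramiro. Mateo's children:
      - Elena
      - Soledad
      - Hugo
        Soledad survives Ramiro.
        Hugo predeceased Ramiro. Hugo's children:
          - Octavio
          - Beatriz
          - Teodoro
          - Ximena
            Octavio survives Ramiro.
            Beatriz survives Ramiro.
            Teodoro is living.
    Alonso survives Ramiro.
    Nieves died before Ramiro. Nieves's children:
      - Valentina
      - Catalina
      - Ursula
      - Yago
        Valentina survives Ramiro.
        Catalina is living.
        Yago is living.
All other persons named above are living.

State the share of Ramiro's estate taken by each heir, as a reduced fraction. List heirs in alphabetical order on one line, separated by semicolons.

There is no surviving spouse, so the entire estate passes to Ramiro's descendants per stirpes.
The estate is divided into 5 equal shares of 1/5 among Fernando, Ines, Mateo, Alonso, Nieves.
Fernando predeceased; the 1/5 allotted to Fernando's branch passes to Fernando's issue by representation.
The 1/5 is divided into 3 equal shares of 1/15 among Pilar, Joaquin, Lucia.
Pilar is living and takes 1/15.
Joaquin is living and takes 1/15.
Lucia is living and takes 1/15.
Ines is living and takes 1/5.
Mateo predeceased; the 1/5 allotted to Mateo's branch passes to Mateo's issue by representation.
The 1/5 is divided into 3 equal shares of 1/15 among Elena, Soledad, Hugo.
Elena is living and takes 1/15.
Soledad is living and takes 1/15.
Hugo predeceased; the 1/15 allotted to Hugo's branch passes to Hugo's issue by representation.
The 1/15 is divided into 4 equal shares of 1/60 among Octavio, Beatriz, Teodoro, Ximena.
Octavio is living and takes 1/60.
Beatriz is living and takes 1/60.
Teodoro is living and takes 1/60.
Ximena is living and takes 1/60.
Alonso is living and takes 1/5.
Nieves predeceased; the 1/5 allotted to Nieves's branch passes to Nieves's issue by representation.
The 1/5 is divided into 4 equal shares of 1/20 among Valentina, Catalina, Ursula, Yago.
Valentina is living and takes 1/20.
Catalina is living and takes 1/20.
Ursula is living and takes 1/20.
Yago is living and takes 1/20.

Alonso 1/5; Beatriz 1/60; Catalina 1/20; Elena 1/15; Ines 1/5; Joaquin 1/15; Lucia 1/15; Octavio 1/60; Pilar 1/15; Soledad 1/15; Teodoro 1/60; Ursula 1/20; Valentina 1/20; Ximena 1/60; Yago 1/20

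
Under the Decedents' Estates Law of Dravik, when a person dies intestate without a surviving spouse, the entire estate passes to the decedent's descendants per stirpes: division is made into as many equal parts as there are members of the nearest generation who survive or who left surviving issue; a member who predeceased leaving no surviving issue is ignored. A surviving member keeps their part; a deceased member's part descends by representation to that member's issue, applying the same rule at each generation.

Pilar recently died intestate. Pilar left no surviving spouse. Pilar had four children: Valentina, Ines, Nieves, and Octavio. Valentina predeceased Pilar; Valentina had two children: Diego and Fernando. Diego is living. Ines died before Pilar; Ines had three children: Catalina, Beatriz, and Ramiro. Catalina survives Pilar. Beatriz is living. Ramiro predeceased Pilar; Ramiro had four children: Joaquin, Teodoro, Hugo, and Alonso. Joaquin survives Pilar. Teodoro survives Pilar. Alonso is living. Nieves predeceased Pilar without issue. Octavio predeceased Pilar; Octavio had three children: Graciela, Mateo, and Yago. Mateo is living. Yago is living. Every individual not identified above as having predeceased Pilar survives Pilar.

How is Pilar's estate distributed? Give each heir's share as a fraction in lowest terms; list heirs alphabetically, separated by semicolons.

There is no surviving spouse, so the entire estate passes to Pilar's descendants per stirpes.
Nieves left no surviving issue, so that branch lapses and is disregarded.
The estate is divided into 3 equal shares of 1/3 among Valentina, Ines, Octavio.
Valentina predeceased; the 1/3 allotted to Valentina's branch passes to Valentina's issue by representation.
The 1/3 is divided into 2 equal shares of 1/6 among Diego, Fernando.
Diego is living and takes 1/6.
Fernando is living and takes 1/6.
Ines predeceased; the 1/3 allotted to Ines's branch passes to Ines's issue by representation.
The 1/3 is divided into 3 equal shares of 1/9 among Catalina, Beatriz, Ramiro.
Catalina is living and takes 1/9.
Beatriz is living and takes 1/9.
Ramiro predeceased; the 1/9 allotted to Ramiro's branch passes to Ramiro's issue by representation.
The 1/9 is divided into 4 equal shares of 1/36 among Joaquin, Teodoro, Hugo, Alonso.
Joaquin is living and takes 1/36.
Teodoro is living and takes 1/36.
Hugo is living and takes 1/36.
Alonso is living and takes 1/36.
Octavio predeceased; the 1/3 allotted to Octavio's branch passes to Octavio's issue by representation.
The 1/3 is divided into 3 equal shares of 1/9 among Graciela, Mateo, Yago.
Graciela is living and takes 1/9.
Mateo is living and takes 1/9.
Yago is living and takes 1/9.

Alonso 1/36; Beatriz 1/9; Catalina 1/9; Diego 1/6; Fernando 1/6; Graciela 1/9; Hugo 1/36; Joaquin 1/36; Mateo 1/9; Teodoro 1/36; Yago 1/9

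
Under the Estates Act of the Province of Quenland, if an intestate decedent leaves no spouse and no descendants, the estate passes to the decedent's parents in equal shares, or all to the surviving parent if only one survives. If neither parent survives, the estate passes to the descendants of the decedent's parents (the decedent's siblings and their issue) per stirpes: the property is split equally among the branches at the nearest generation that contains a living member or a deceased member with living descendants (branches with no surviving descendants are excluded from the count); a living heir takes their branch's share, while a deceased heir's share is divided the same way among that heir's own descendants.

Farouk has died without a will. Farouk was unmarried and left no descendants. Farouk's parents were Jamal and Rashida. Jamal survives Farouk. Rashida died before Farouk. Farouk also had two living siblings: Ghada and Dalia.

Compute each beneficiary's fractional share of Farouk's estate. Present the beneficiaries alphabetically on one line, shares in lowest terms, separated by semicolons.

Only one parent, Jamal, survives, so Jamal takes the entire estate. The siblings take nothing because a surviving parent has priority.

Jamal 1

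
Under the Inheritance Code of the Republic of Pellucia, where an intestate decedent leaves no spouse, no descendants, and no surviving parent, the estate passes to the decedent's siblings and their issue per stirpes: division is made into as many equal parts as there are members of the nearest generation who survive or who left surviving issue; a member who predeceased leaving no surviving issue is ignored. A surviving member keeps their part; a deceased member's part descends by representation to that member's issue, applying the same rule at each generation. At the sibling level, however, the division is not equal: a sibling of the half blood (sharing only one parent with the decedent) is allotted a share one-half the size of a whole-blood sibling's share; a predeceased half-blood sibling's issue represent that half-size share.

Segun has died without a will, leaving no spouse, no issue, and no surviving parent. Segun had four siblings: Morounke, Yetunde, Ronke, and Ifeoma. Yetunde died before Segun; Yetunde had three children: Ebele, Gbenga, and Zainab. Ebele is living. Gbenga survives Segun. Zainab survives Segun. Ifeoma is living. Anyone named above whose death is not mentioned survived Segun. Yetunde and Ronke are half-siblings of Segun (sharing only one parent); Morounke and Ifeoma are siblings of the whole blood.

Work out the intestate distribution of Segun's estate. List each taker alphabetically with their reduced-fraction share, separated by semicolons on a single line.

Ebele 1/18; Gbenga 1/18; Ifeoma 1/3; Morounke 1/3; Ronke 1/6; Zainab 1/18

No spouse, descendants, or parent survives, so the estate passes to Segun's siblings per stirpes.
Half-blood siblings count for one-half the weight of whole-blood siblings at the initial division.
Dividing 1 in proportion to weights (total weight 3): Morounke (weight 1) → 1/3; Yetunde (weight 1/2) → 1/6; Ronke (weight 1/2) → 1/6; Ifeoma (weight 1) → 1/3.
Morounke is living and takes 1/3.
Yetunde predeceased; the 1/6 allotted to Yetunde's branch passes to Yetunde's issue by representation.
The 1/6 is divided into 3 equal shares of 1/18 among Ebele, Gbenga, Zainab.
Ebele is living and takes 1/18.
Gbenga is living and takes 1/18.
Zainab is living and takes 1/18.
Ronke is living and takes 1/6.
Ifeoma is living and takes 1/3.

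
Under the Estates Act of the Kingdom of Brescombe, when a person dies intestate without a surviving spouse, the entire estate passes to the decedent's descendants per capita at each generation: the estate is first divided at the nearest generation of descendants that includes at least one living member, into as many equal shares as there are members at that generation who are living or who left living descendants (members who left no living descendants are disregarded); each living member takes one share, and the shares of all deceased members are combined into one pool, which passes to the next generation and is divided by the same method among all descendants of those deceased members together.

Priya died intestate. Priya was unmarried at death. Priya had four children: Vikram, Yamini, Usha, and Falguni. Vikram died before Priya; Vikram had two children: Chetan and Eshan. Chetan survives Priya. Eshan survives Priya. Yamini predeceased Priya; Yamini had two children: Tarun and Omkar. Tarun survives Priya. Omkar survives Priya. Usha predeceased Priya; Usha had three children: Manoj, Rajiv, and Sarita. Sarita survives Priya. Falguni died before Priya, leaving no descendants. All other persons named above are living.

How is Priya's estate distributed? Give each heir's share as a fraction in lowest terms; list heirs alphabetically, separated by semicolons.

Chetan 1/7; Eshan 1/7; Manoj 1/7; Omkar 1/7; Rajiv 1/7; Sarita 1/7; Tarun 1/7

There is no surviving spouse, so the entire estate passes to Priya's descendants per capita at each generation.
No one at generation 1 (Vikram, Yamini, Usha) is living; moving to the next generation.
At generation 2 (Chetan, Eshan, Tarun, Omkar, Manoj, Rajiv, Sarita) there are 7 shares of (1)/7 = 1/7 each.
Living: Chetan, Eshan, Tarun, Omkar, Manoj, Rajiv, and Sarita — each takes 1/7.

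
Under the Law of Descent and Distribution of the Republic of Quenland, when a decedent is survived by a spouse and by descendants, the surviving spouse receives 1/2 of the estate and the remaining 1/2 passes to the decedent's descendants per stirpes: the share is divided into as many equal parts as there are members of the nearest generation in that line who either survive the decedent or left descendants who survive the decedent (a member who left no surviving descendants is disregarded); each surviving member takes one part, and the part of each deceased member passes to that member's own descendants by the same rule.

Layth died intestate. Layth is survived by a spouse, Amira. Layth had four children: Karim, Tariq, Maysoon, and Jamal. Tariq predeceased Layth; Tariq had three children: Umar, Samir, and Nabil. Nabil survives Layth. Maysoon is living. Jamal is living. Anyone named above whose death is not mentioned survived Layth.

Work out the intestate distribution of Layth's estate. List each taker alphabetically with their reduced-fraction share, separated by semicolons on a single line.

Amira 1/2; Jamal 1/8; Karim 1/8; Maysoon 1/8; Nabil 1/24; Samir 1/24; Umar 1/24

Amira, as surviving spouse, takes 1/2.
The remaining 1/2 passes to Layth's descendants per stirpes.
The 1/2 is divided into 4 equal shares of 1/8 among Karim, Tariq, Maysoon, Jamal.
Karim is living and takes 1/8.
Tariq predeceased; the 1/8 allotted to Tariq's branch passes to Tariq's issue by representation.
The 1/8 is divided into 3 equal shares of 1/24 among Umar, Samir, Nabil.
Umar is living and takes 1/24.
Samir is living and takes 1/24.
Nabil is living and takes 1/24.
Maysoon is living and takes 1/8.
Jamal is living and takes 1/8.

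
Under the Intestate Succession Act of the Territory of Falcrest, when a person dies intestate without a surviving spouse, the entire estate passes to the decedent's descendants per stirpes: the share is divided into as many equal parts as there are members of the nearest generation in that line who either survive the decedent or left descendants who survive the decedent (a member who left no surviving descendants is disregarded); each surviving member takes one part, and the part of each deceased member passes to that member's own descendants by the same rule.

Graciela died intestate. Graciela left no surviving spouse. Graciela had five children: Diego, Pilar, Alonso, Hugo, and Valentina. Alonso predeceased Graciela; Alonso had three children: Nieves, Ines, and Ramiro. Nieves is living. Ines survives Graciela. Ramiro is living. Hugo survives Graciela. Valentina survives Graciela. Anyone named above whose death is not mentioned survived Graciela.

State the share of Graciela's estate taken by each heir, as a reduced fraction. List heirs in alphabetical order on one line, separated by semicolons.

Diego 1/5; Hugo 1/5; Ines 1/15; Nieves 1/15; Pilar 1/5; Ramiro 1/15; Valentina 1/5

There is no surviving spouse, so the entire estate passes to Graciela's descendants per stirpes.
The estate is divided into 5 equal shares of 1/5 among Diego, Pilar, Alonso, Hugo, Valentina.
Diego is living and takes 1/5.
Pilar is living and takes 1/5.
Alonso predeceased; the 1/5 allotted to Alonso's branch passes to Alonso's issue by representation.
The 1/5 is divided into 3 equal shares of 1/15 among Nieves, Ines, Ramiro.
Nieves is living and takes 1/15.
Ines is living and takes 1/15.
Ramiro is living and takes 1/15.
Hugo is living and takes 1/5.
Valentina is living and takes 1/5.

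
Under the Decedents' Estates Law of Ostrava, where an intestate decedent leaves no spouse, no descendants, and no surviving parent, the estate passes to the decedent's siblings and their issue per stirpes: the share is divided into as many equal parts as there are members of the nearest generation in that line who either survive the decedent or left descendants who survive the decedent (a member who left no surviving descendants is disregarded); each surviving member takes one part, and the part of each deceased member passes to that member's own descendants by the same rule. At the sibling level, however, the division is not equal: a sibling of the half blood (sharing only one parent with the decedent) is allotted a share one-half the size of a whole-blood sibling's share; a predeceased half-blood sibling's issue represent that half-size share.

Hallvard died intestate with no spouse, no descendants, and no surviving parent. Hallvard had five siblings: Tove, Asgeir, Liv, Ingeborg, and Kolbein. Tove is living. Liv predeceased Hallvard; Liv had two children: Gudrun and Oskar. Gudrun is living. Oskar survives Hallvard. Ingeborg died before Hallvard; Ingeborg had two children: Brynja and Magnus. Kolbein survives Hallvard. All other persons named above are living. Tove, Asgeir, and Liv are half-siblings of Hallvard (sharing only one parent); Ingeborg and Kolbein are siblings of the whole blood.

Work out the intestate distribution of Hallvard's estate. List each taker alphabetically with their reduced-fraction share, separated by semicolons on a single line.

Asgeir 1/7; Brynja 1/7; Gudrun 1/14; Kolbein 2/7; Magnus 1/7; Oskar 1/14; Tove 1/7

No spouse, descendants, or parent survives, so the estate passes to Hallvard's siblings per stirpes.
Half-blood siblings count for one-half the weight of whole-blood siblings at the initial division.
Dividing 1 in proportion to weights (total weight 7/2): Tove (weight 1/2) → 1/7; Asgeir (weight 1/2) → 1/7; Liv (weight 1/2) → 1/7; Ingeborg (weight 1) → 2/7; Kolbein (weight 1) → 2/7.
Tove is living and takes 1/7.
Asgeir is living and takes 1/7.
Liv predeceased; the 1/7 allotted to Liv's branch passes to Liv's issue by representation.
The 1/7 is divided into 2 equal shares of 1/14 among Gudrun, Oskar.
Gudrun is living and takes 1/14.
Oskar is living and takes 1/14.
Ingeborg predeceased; the 2/7 allotted to Ingeborg's branch passes to Ingeborg's issue by representation.
The 2/7 is divided into 2 equal shares of 1/7 among Brynja, Magnus.
Brynja is living and takes 1/7.
Magnus is living and takes 1/7.
Kolbein is living and takes 2/7.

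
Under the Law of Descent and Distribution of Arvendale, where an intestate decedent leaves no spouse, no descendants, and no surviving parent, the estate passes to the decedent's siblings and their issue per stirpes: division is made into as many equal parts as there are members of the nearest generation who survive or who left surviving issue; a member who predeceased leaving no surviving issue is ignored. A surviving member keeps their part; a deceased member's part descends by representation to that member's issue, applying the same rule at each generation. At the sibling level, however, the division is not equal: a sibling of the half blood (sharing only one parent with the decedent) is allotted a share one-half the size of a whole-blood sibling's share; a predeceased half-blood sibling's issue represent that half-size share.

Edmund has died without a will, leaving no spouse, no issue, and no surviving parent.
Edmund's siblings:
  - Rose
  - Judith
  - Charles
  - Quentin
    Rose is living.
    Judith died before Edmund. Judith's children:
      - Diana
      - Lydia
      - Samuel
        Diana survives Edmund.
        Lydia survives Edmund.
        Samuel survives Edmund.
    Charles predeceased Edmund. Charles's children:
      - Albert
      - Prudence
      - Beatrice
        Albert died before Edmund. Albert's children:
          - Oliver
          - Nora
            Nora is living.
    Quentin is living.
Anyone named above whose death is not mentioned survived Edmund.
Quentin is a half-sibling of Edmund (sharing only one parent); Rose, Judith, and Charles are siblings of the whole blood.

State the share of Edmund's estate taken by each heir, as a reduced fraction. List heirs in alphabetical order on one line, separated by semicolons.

No spouse, descendants, or parent survives, so the estate passes to Edmund's siblings per stirpes.
Half-blood siblings count for one-half the weight of whole-blood siblings at the initial division.
Dividing 1 in proportion to weights (total weight 7/2): Rose (weight 1) → 2/7; Judith (weight 1) → 2/7; Charles (weight 1) → 2/7; Quentin (weight 1/2) → 1/7.
Rose is living and takes 2/7.
Judith predeceased; the 2/7 allotted to Judith's branch passes to Judith's issue by representation.
The 2/7 is divided into 3 equal shares of 2/21 among Diana, Lydia, Samuel.
Diana is living and takes 2/21.
Lydia is living and takes 2/21.
Samuel is living and takes 2/21.
Charles predeceased; the 2/7 allotted to Charles's branch passes to Charles's issue by representation.
The 2/7 is divided into 3 equal shares of 2/21 among Albert, Prudence, Beatrice.
Albert predeceased; the 2/21 allotted to Albert's branch passes to Albert's issue by representation.
The 2/21 is divided into 2 equal shares of 1/21 among Oliver, Nora.
Oliver is living and takes 1/21.
Nora is living and takes 1/21.
Prudence is living and takes 2/21.
Beatrice is living and takes 2/21.
Quentin is living and takes 1/7.

Beatrice 2/21; Diana 2/21; Lydia 2/21; Nora 1/21; Oliver 1/21; Prudence 2/21; Quentin 1/7; Rose 2/7; Samuel 2/21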